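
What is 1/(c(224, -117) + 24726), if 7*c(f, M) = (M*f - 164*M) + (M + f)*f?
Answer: 7/190030 ≈ 3.6836e-5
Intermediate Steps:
c(f, M) = -164*M/7 + M*f/7 + f*(M + f)/7 (c(f, M) = ((M*f - 164*M) + (M + f)*f)/7 = ((-164*M + M*f) + f*(M + f))/7 = (-164*M + M*f + f*(M + f))/7 = -164*M/7 + M*f/7 + f*(M + f)/7)
1/(c(224, -117) + 24726) = 1/((-164/7*(-117) + (⅐)*224² + (2/7)*(-117)*224) + 24726) = 1/((19188/7 + (⅐)*50176 - 7488) + 24726) = 1/((19188/7 + 7168 - 7488) + 24726) = 1/(16948/7 + 24726) = 1/(190030/7) = 7/190030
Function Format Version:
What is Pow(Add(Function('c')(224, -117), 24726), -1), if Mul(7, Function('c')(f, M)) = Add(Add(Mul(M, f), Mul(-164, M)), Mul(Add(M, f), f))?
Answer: Rational(7, 190030) ≈ 3.6836e-5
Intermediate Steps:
Function('c')(f, M) = Add(Mul(Rational(-164, 7), M), Mul(Rational(1, 7), M, f), Mul(Rational(1, 7), f, Add(M, f))) (Function('c')(f, M) = Mul(Rational(1, 7), Add(Add(Mul(M, f), Mul(-164, M)), Mul(Add(M, f), f))) = Mul(Rational(1, 7), Add(Add(Mul(-164, M), Mul(M, f)), Mul(f, Add(M, f)))) = Mul(Rational(1, 7), Add(Mul(-164, M), Mul(M, f), Mul(f, Add(M, f)))) = Add(Mul(Rational(-164, 7), M), Mul(Rational(1, 7), M, f), Mul(Rational(1, 7), f, Add(M, f))))
Pow(Add(Function('c')(224, -117), 24726), -1) = Pow(Add(Add(Mul(Rational(-164, 7), -117), Mul(Rational(1, 7), Pow(224, 2)), Mul(Rational(2, 7), -117, 224)), 24726), -1) = Pow(Add(Add(Rational(19188, 7), Mul(Rational(1, 7), 50176), -7488), 24726), -1) = Pow(Add(Add(Rational(19188, 7), 7168, -7488), 24726), -1) = Pow(Add(Rational(16948, 7), 24726), -1) = Pow(Rational(190030, 7), -1) = Rational(7, 190030)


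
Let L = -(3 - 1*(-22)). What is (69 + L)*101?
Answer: 4444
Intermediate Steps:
L = -25 (L = -(3 + 22) = -1*25 = -25)
(69 + L)*101 = (69 - 25)*101 = 44*101 = 4444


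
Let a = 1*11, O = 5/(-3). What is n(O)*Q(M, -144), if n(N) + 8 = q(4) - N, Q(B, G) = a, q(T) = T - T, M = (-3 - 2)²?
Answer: -209/3 ≈ -69.667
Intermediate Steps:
M = 25 (M = (-5)² = 25)
q(T) = 0
O = -5/3 (O = 5*(-⅓) = -5/3 ≈ -1.6667)
a = 11
Q(B, G) = 11
n(N) = -8 - N (n(N) = -8 + (0 - N) = -8 - N)
n(O)*Q(M, -144) = (-8 - 1*(-5/3))*11 = (-8 + 5/3)*11 = -19/3*11 = -209/3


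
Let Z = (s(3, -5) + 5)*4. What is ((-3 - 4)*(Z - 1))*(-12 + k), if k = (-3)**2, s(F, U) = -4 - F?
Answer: -189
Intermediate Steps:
Z = -8 (Z = ((-4 - 1*3) + 5)*4 = ((-4 - 3) + 5)*4 = (-7 + 5)*4 = -2*4 = -8)
k = 9
((-3 - 4)*(Z - 1))*(-12 + k) = ((-3 - 4)*(-8 - 1))*(-12 + 9) = -7*(-9)*(-3) = 63*(-3) = -189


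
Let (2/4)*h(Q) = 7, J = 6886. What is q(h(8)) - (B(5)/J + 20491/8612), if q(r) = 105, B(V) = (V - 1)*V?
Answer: 3042730547/29651116 ≈ 102.62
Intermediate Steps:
B(V) = V*(-1 + V) (B(V) = (-1 + V)*V = V*(-1 + V))
h(Q) = 14 (h(Q) = 2*7 = 14)
q(h(8)) - (B(5)/J + 20491/8612) = 105 - ((5*(-1 + 5))/6886 + 20491/8612) = 105 - ((5*4)*(1/6886) + 20491*(1/8612)) = 105 - (20*(1/6886) + 20491/8612) = 105 - (10/3443 + 20491/8612) = 105 - 1*70636633/29651116 = 105 - 70636633/29651116 = 3042730547/29651116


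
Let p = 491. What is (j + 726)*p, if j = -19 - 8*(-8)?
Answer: 378561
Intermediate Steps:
j = 45 (j = -19 + 64 = 45)
(j + 726)*p = (45 + 726)*491 = 771*491 = 378561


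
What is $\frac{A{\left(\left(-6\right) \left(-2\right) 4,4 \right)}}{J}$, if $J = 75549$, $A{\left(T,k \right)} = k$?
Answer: $\frac{4}{75549} \approx 5.2946 \cdot 10^{-5}$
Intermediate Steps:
$\frac{A{\left(\left(-6\right) \left(-2\right) 4,4 \right)}}{J} = \frac{4}{75549}$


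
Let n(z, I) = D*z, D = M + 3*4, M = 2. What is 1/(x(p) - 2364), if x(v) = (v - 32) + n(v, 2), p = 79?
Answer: -1/1211 ≈ -0.00082576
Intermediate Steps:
D = 14 (D = 2 + 3*4 = 2 + 12 = 14)
n(z, I) = 14*z
x(v) = -32 + 15*v (x(v) = (v - 32) + 14*v = (-32 + v) + 14*v = -32 + 15*v)
1/(x(p) - 2364) = 1/((-32 + 15*79) - 2364) = 1/((-32 + 1185) - 2364) = 1/(1153 - 2364) = 1/(-1211) = -1/1211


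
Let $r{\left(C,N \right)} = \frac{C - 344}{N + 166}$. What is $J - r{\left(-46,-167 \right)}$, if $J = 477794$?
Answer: $477404$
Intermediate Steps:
$r{\left(C,N \right)} = \frac{-344 + C}{166 + N}$
$J - r{\left(-46,-167 \right)} = 477794 - \frac{-344 - 46}{166 - 167} = 477794 - \frac{1}{-1} \left(-390\right) = 477794 - \left(-1\right) \left(-390\right) = 477794 - 390 = 477404$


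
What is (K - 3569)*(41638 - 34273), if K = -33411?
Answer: -272357700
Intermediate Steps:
(K - 3569)*(41638 - 34273) = (-33411 - 3569)*(41638 - 34273) = -36980*7365 = -272357700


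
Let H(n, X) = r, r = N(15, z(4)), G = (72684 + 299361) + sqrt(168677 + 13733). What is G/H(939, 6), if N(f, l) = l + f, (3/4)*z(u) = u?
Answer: 1116135/61 + 3*sqrt(182410)/61 ≈ 18318.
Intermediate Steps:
z(u) = 4*u/3
N(f, l) = f + l
G = 372045 + sqrt(182410) ≈ 3.7247e+5
r = 61/3 (r = 15 + (4/3)*4 = 15 + 16/3 = 61/3 ≈ 20.333)
H(n, X) = 61/3
G/H(939, 6) = (372045 + sqrt(182410))/(61/3) = (372045 + sqrt(182410))*(3/61) = 1116135/61 + 3*sqrt(182410)/61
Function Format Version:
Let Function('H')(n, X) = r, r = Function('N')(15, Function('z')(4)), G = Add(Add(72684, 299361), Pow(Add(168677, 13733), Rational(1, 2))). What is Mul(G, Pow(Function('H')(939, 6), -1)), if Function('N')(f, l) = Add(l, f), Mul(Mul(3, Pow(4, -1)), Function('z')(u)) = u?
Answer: Add(Rational(1116135, 61), Mul(Rational(3, 61), Pow(182410, Rational(1, 2)))) ≈ 18318.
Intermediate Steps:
Function('z')(u) = Mul(Rational(4, 3), u)
Function('N')(f, l) = Add(f, l)
G = Add(372045, Pow(182410, Rational(1, 2))) ≈ 3.7247e+5
r = Rational(61, 3) (r = Add(15, Mul(Rational(4, 3), 4)) = Add(15, Rational(16, 3)) = Rational(61, 3) ≈ 20.333)
Function('H')(n, X) = Rational(61, 3)
Mul(G, Pow(Function('H')(939, 6), -1)) = Mul(Add(372045, Pow(182410, Rational(1, 2))), Pow(Rational(61, 3), -1)) = Mul(Add(372045, Pow(182410, Rational(1, 2))), Rational(3, 61)) = Add(Rational(1116135, 61), Mul(Rational(3, 61), Pow(182410, Rational(1, 2))))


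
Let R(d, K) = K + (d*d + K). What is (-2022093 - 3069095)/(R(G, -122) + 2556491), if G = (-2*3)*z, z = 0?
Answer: -5091188/2556247 ≈ -1.9917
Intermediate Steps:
G = 0 (G = -2*3*0 = -6*0 = 0)
R(d, K) = d² + 2*K (R(d, K) = K + (d² + K) = K + (K + d²) = d² + 2*K)
(-2022093 - 3069095)/(R(G, -122) + 2556491) = (-2022093 - 3069095)/((0² + 2*(-122)) + 2556491) = -5091188/((0 - 244) + 2556491) = -5091188/(-244 + 2556491) = -5091188/2556247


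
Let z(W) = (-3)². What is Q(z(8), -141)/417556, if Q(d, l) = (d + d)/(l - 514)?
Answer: -9/136749590 ≈ -6.5814e-8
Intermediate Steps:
z(W) = 9
Q(d, l) = 2*d/(-514 + l) (Q(d, l) = (2*d)/(-514 + l) = 2*d/(-514 + l))
Q(z(8), -141)/417556 = (2*9/(-514 - 141))/417556 = (2*9/(-655))*(1/417556) = (2*9*(-1/655))*(1/417556) = -18/655*1/417556 = -9/136749590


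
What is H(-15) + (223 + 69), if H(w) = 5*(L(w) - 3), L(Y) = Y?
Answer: 202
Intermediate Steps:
H(w) = -15 + 5*w (H(w) = 5*(w - 3) = 5*(-3 + w) = -15 + 5*w)
H(-15) + (223 + 69) = (-15 + 5*(-15)) + (223 + 69) = (-15 - 75) + 292 = -90 + 292 = 202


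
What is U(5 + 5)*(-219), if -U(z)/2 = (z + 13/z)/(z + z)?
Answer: 24747/100 ≈ 247.47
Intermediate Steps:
U(z) = -(z + 13/z)/z (U(z) = -2*(z + 13/z)/(z + z) = -2*(z + 13/z)/(2*z) = -2*(z + 13/z)*1/(2*z) = -(z + 13/z)/z)
U(5 + 5)*(-219) = (-1 - 13/(5 + 5)²)*(-219) = (-1 - 13/10²)*(-219) = (-1 - 13*1/100)*(-219) = (-1 - 13/100)*(-219) = -113/100*(-219) = 24747/100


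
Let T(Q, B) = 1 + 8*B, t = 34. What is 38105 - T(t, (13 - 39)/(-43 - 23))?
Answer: 1257328/33 ≈ 38101.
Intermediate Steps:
38105 - T(t, (13 - 39)/(-43 - 23)) = 38105 - (1 + 8*((13 - 39)/(-43 - 23))) = 38105 - (1 + 8*(-26/(-66))) = 38105 - (1 + 8*(-26*(-1/66))) = 38105 - (1 + 8*(13/33)) = 38105 - (1 + 104/33) = 38105 - 1*137/33 = 38105 - 137/33 = 1257328/33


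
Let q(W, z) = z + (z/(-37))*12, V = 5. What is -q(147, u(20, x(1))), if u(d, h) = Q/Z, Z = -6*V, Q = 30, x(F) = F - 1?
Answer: 25/37 ≈ 0.67568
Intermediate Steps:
x(F) = -1 + F
Z = -30 (Z = -6*5 = -30)
u(d, h) = -1 (u(d, h) = 30/(-30) = 30*(-1/30) = -1)
q(W, z) = 25*z/37 (q(W, z) = z + (z*(-1/37))*12 = z - z/37*12 = z - 12*z/37 = 25*z/37)
-q(147, u(20, x(1))) = -25*(-1)/37 = -1*(-25/37) = 25/37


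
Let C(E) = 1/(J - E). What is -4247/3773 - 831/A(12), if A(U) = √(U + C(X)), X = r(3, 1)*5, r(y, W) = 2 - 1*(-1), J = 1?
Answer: -4247/3773 - 831*√2338/167 ≈ -241.73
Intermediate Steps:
r(y, W) = 3 (r(y, W) = 2 + 1 = 3)
X = 15 (X = 3*5 = 15)
C(E) = 1/(1 - E)
A(U) = √(-1/14 + U) (A(U) = √(U - 1/(-1 + 15)) = √(U - 1/14) = √(-1/14 + U))
-4247/3773 - 831/A(12) = -4247/3773 - 831*14/√(-14 + 196*12) = -4247*1/3773 - 831*14/√(-14 + 2352) = -4247/3773 - 831*√2338/167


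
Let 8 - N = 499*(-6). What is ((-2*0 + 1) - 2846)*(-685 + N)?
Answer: -6591865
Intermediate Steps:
N = 3002 (N = 8 - 499*(-6) = 8 - 1*(-2994) = 8 + 2994 = 3002)
((-2*0 + 1) - 2846)*(-685 + N) = ((-2*0 + 1) - 2846)*(-685 + 3002) = ((0 + 1) - 2846)*2317 = (1 - 2846)*2317 = -2845*2317 = -6591865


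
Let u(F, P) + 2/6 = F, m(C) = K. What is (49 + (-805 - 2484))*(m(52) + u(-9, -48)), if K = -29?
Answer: 124200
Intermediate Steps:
m(C) = -29
u(F, P) = -⅓ + F
(49 + (-805 - 2484))*(m(52) + u(-9, -48)) = (49 + (-805 - 2484))*(-29 + (-⅓ - 9)) = (49 - 3289)*(-29 - 28/3) = -3240*(-115/3) = 124200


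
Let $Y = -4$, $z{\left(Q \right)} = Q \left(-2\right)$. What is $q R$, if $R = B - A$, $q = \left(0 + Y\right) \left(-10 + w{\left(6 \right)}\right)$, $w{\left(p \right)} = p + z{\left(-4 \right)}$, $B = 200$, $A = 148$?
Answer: $-832$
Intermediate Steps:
$z{\left(Q \right)} = - 2 Q$
$w{\left(p \right)} = 8 + p$ ($w{\left(p \right)} = p - -8 = p + 8 = 8 + p$)
$q = -16$ ($q = \left(0 - 4\right) \left(-10 + \left(8 + 6\right)\right) = - 4 \left(-10 + 14\right) = \left(-4\right) 4 = -16$)
$R = 52$ ($R = 200 - 148 = 52$)
$q R = \left(-16\right) 52 = -832$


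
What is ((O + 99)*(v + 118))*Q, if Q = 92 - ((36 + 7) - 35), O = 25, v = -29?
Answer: 927024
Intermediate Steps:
Q = 84 (Q = 92 - (43 - 35) = 92 - 1*8 = 92 - 8 = 84)
((O + 99)*(v + 118))*Q = ((25 + 99)*(-29 + 118))*84 = (124*89)*84 = 11036*84 = 927024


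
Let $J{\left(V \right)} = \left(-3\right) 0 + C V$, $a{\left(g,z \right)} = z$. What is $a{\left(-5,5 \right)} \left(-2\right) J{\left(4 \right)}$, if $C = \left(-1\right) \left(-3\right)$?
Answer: $-120$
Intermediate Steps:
$C = 3$
$J{\left(V \right)} = 3 V$ ($J{\left(V \right)} = \left(-3\right) 0 + 3 V = 0 + 3 V = 3 V$)
$a{\left(-5,5 \right)} \left(-2\right) J{\left(4 \right)} = 5 \left(-2\right) 3 \cdot 4 = \left(-10\right) 12 = -120$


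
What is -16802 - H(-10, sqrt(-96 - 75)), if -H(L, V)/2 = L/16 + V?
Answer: -67213/4 + 6*I*sqrt(19) ≈ -16803.0 + 26.153*I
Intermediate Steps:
H(L, V) = -2*V - L/8 (H(L, V) = -2*(L/16 + V) = -2*(V + L/16) = -2*V - L/8)
-16802 - H(-10, sqrt(-96 - 75)) = -16802 - (-2*sqrt(-96 - 75) - 1/8*(-10)) = -16802 - (-6*I*sqrt(19) + 5/4) = -16802 - (5/4 - 6*I*sqrt(19)) = -16802 + (-5/4 + 6*I*sqrt(19)) = -67213/4 + 6*I*sqrt(19)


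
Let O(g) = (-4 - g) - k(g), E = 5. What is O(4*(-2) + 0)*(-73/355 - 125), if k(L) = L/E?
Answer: -1244544/1775 ≈ -701.15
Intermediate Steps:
k(L) = L/5
O(g) = -4 - 6*g/5 (O(g) = (-4 - g) - g/5 = -4 - 6*g/5)
O(4*(-2) + 0)*(-73/355 - 125) = (-4 - 6*(4*(-2) + 0)/5)*(-73/355 - 125) = (-4 - 6*(-8 + 0)/5)*(-73*1/355 - 125) = (-4 - 6/5*(-8))*(-73/355 - 125) = (-4 + 48/5)*(-44448/355) = (28/5)*(-44448/355) = -1244544/1775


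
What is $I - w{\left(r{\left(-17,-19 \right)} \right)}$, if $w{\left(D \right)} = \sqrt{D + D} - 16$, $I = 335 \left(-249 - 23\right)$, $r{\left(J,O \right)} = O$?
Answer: $-91104 - i \sqrt{38} \approx -91104.0 - 6.1644 i$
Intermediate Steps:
$I = -91120$ ($I = 335 \left(-272\right) = -91120$)
$w{\left(D \right)} = -16 + \sqrt{2} \sqrt{D}$ ($w{\left(D \right)} = \sqrt{2 D} - 16 = \sqrt{2} \sqrt{D} - 16 = -16 + \sqrt{2} \sqrt{D}$)
$I - w{\left(r{\left(-17,-19 \right)} \right)} = -91120 - \left(-16 + \sqrt{2} \sqrt{-19}\right) = -91120 - \left(-16 + \sqrt{2} i \sqrt{19}\right) = -91120 - \left(-16 + i \sqrt{38}\right) = -91120 + \left(16 - i \sqrt{38}\right) = -91104 - i \sqrt{38}$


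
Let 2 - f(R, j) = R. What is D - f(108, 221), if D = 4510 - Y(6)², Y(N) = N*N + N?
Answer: 2852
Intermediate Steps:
Y(N) = N + N² (Y(N) = N² + N = N + N²)
f(R, j) = 2 - R
D = 2746 (D = 4510 - (6*(1 + 6))² = 4510 - (6*7)² = 4510 - 1*42² = 4510 - 1*1764 = 4510 - 1764 = 2746)
D - f(108, 221) = 2746 - (2 - 1*108) = 2746 - (2 - 108) = 2746 - 1*(-106) = 2746 + 106 = 2852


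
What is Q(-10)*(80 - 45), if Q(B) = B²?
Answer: 3500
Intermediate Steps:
Q(-10)*(80 - 45) = (-10)²*(80 - 45) = 100*35 = 3500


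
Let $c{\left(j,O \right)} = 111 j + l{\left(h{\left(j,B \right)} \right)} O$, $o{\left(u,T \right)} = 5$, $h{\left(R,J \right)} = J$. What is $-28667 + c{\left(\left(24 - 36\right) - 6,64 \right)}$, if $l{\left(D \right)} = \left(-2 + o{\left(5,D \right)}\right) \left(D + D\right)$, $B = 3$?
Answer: $-29513$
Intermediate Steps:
$l{\left(D \right)} = 6 D$ ($l{\left(D \right)} = \left(-2 + 5\right) \left(D + D\right) = 3 \cdot 2 D = 6 D$)
$c{\left(j,O \right)} = 18 O + 111 j$ ($c{\left(j,O \right)} = 111 j + 6 \cdot 3 O = 111 j + 18 O = 18 O + 111 j$)
$-28667 + c{\left(\left(24 - 36\right) - 6,64 \right)} = -28667 + \left(18 \cdot 64 + 111 \left(\left(24 - 36\right) - 6\right)\right) = -28667 + \left(1152 + 111 \left(-12 - 6\right)\right) = -28667 + \left(1152 + 111 \left(-18\right)\right) = -28667 + \left(1152 - 1998\right) = -28667 - 846 = -29513$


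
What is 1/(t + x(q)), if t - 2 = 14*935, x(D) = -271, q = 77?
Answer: 1/12821 ≈ 7.7997e-5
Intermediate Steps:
t = 13092 (t = 2 + 14*935 = 2 + 13090 = 13092)
1/(t + x(q)) = 1/(13092 - 271) = 1/12821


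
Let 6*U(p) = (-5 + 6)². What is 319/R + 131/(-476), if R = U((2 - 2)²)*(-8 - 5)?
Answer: -912767/6188 ≈ -147.51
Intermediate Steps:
U(p) = ⅙ (U(p) = (-5 + 6)²/6 = (⅙)*1² = (⅙)*1 = ⅙)
R = -13/6 (R = (-8 - 5)/6 = (⅙)*(-13) = -13/6 ≈ -2.1667)
319/R + 131/(-476) = 319/(-13/6) + 131/(-476) = 319*(-6/13) + 131*(-1/476) = -1914/13 - 131/476 = -912767/6188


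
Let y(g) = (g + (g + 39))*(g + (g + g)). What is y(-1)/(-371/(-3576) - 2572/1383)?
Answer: 60995832/964931 ≈ 63.213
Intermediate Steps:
y(g) = 3*g*(39 + 2*g) (y(g) = (g + (39 + g))*(g + 2*g) = (39 + 2*g)*(3*g) = 3*g*(39 + 2*g))
y(-1)/(-371/(-3576) - 2572/1383) = (3*(-1)*(39 + 2*(-1)))/(-371/(-3576) - 2572/1383) = (3*(-1)*(39 - 2))/(-371*(-1/3576) - 2572*1/1383) = (3*(-1)*37)/(371/3576 - 2572/1383) = -111/(-964931/549512) = -111*(-549512/964931) = 60995832/964931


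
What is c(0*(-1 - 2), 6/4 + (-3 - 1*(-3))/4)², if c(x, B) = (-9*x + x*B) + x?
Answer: 0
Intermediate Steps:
c(x, B) = -8*x + B*x (c(x, B) = (-9*x + B*x) + x = -8*x + B*x)
c(0*(-1 - 2), 6/4 + (-3 - 1*(-3))/4)² = ((0*(-1 - 2))*(-8 + (6/4 + (-3 - 1*(-3))/4)))² = ((0*(-3))*(-8 + (6*(¼) + (-3 + 3)*(¼))))² = (0*(-8 + (3/2 + 0*(¼))))² = (0*(-8 + (3/2 + 0)))² = (0*(-8 + 3/2))² = (0*(-13/2))² = 0² = 0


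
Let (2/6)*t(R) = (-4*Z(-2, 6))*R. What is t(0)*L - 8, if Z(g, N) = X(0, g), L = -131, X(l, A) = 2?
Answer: -8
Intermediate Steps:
Z(g, N) = 2
t(R) = -24*R (t(R) = 3*((-4*2)*R) = 3*(-8*R) = -24*R)
t(0)*L - 8 = -24*0*(-131) - 8 = 0*(-131) - 8 = 0 - 8 = -8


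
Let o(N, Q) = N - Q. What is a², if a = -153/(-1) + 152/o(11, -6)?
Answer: 7579009/289 ≈ 26225.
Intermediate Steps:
a = 2753/17 (a = -153/(-1) + 152/(11 - 1*(-6)) = -153*(-1) + 152/(11 + 6) = 153 + 152/17 = 2753/17 ≈ 161.94)
a² = (2753/17)² = 7579009/289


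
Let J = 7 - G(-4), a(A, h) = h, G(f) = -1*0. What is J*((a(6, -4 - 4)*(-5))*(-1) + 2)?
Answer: -266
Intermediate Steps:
G(f) = 0
J = 7 (J = 7 - 1*0 = 7 + 0 = 7)
J*((a(6, -4 - 4)*(-5))*(-1) + 2) = 7*(((-4 - 4)*(-5))*(-1) + 2) = 7*(-8*(-5)*(-1) + 2) = 7*(40*(-1) + 2) = 7*(-40 + 2) = 7*(-38) = -266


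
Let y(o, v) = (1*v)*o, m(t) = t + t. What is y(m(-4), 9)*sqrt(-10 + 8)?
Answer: -72*I*sqrt(2) ≈ -101.82*I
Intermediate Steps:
m(t) = 2*t
y(o, v) = o*v (y(o, v) = v*o = o*v)
y(m(-4), 9)*sqrt(-10 + 8) = ((2*(-4))*9)*sqrt(-10 + 8) = (-8*9)*sqrt(-2) = -72*I*sqrt(2)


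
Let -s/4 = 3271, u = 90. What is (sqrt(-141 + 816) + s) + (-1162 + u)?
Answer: -14156 + 15*sqrt(3) ≈ -14130.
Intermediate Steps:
s = -13084 (s = -4*3271 = -13084)
(sqrt(-141 + 816) + s) + (-1162 + u) = (sqrt(-141 + 816) - 13084) + (-1162 + 90) = (sqrt(675) - 13084) - 1072 = (15*sqrt(3) - 13084) - 1072 = (-13084 + 15*sqrt(3)) - 1072 = -14156 + 15*sqrt(3)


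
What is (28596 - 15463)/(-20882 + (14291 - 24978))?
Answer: -13133/31569 ≈ -0.41601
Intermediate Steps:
(28596 - 15463)/(-20882 + (14291 - 24978)) = 13133/(-20882 - 10687) = 13133/(-31569) = 13133*(-1/31569) = -13133/31569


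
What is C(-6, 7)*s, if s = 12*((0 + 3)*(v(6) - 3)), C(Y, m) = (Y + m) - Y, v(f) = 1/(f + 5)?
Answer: -8064/11 ≈ -733.09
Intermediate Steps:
v(f) = 1/(5 + f)
C(Y, m) = m
s = -1152/11 (s = 12*((0 + 3)*(1/(5 + 6) - 3)) = 12*(3*(1/11 - 3)) = 12*(3*(-32/11)) = 12*(-96/11) = -1152/11 ≈ -104.73)
C(-6, 7)*s = 7*(-1152/11) = -8064/11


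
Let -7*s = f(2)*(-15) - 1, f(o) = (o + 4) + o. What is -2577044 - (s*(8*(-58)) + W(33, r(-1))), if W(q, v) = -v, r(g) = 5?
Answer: -17983129/7 ≈ -2.5690e+6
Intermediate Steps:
f(o) = 4 + 2*o (f(o) = (4 + o) + o = 4 + 2*o)
s = 121/7 (s = -((4 + 2*2)*(-15) - 1)/7 = -((4 + 4)*(-15) - 1)/7 = -(8*(-15) - 1)/7 = -(-120 - 1)/7 = -⅐*(-121) = 121/7 ≈ 17.286)
-2577044 - (s*(8*(-58)) + W(33, r(-1))) = -2577044 - (121*(8*(-58))/7 - 1*5) = -2577044 - ((121/7)*(-464) - 5) = -2577044 - (-56144/7 - 5) = -2577044 - 1*(-56179/7) = -2577044 + 56179/7 = -17983129/7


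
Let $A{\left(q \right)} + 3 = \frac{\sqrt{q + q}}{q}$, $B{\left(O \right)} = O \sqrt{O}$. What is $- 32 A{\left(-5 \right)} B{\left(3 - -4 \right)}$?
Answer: $\frac{224 \sqrt{7} \left(15 + i \sqrt{10}\right)}{5} \approx 1777.9 + 374.82 i$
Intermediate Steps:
$B{\left(O \right)} = O^{\frac{3}{2}}$
$A{\left(q \right)} = -3 + \frac{\sqrt{2}}{\sqrt{q}}$ ($A{\left(q \right)} = -3 + \frac{\sqrt{q + q}}{q} = -3 + \frac{\sqrt{2 q}}{q} = -3 + \frac{\sqrt{2} \sqrt{q}}{q} = -3 + \frac{\sqrt{2}}{\sqrt{q}}$)
$- 32 A{\left(-5 \right)} B{\left(3 - -4 \right)} = - 32 \left(-3 + \frac{\sqrt{2}}{i \sqrt{5}}\right) \left(3 - -4\right)^{\frac{3}{2}} = - 32 \left(-3 + \sqrt{2} \left(- \frac{i \sqrt{5}}{5}\right)\right) \left(3 + 4\right)^{\frac{3}{2}} = - 32 \left(-3 - \frac{i \sqrt{10}}{5}\right) 7^{\frac{3}{2}} = \left(96 + \frac{32 i \sqrt{10}}{5}\right) 7 \sqrt{7} = 7 \sqrt{7} \left(96 + \frac{32 i \sqrt{10}}{5}\right)$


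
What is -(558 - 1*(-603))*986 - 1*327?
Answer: -1145073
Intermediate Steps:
-(558 - 1*(-603))*986 - 1*327 = -(558 + 603)*986 - 327 = -1*1161*986 - 327 = -1161*986 - 327 = -1144746 - 327 = -1145073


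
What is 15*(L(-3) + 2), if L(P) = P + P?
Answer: -60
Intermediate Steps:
L(P) = 2*P
15*(L(-3) + 2) = 15*(2*(-3) + 2) = 15*(-6 + 2) = 15*(-4) = -60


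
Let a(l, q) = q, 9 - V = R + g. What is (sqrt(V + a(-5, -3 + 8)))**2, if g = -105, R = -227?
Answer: 346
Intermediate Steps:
V = 341 (V = 9 - (-227 - 105) = 9 - 1*(-332) = 9 + 332 = 341)
(sqrt(V + a(-5, -3 + 8)))**2 = (sqrt(341 + (-3 + 8)))**2 = (sqrt(341 + 5))**2 = (sqrt(346))**2 = 346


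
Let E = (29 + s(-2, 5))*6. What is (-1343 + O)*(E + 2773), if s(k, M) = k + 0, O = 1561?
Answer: 639830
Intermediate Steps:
s(k, M) = k
E = 162 (E = (29 - 2)*6 = 27*6 = 162)
(-1343 + O)*(E + 2773) = (-1343 + 1561)*(162 + 2773) = 218*2935 = 639830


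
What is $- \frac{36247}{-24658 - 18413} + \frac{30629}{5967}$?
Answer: $\frac{511835836}{85668219} \approx 5.9746$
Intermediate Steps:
$- \frac{36247}{-24658 - 18413} + \frac{30629}{5967} = - \frac{36247}{-24658 - 18413} + 30629 \cdot \frac{1}{5967} = - \frac{36247}{-43071} + \frac{30629}{5967} = \left(-36247\right) \left(- \frac{1}{43071}\right) + \frac{30629}{5967} = \frac{36247}{43071} + \frac{30629}{5967} = \frac{511835836}{85668219}$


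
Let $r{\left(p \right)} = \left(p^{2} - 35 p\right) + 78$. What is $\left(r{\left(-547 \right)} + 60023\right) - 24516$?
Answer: $353939$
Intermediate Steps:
$r{\left(p \right)} = 78 + p^{2} - 35 p$
$\left(r{\left(-547 \right)} + 60023\right) - 24516 = \left(\left(78 + \left(-547\right)^{2} - -19145\right) + 60023\right) - 24516 = \left(\left(78 + 299209 + 19145\right) + 60023\right) - 24516 = \left(318432 + 60023\right) - 24516 = 378455 - 24516 = 353939$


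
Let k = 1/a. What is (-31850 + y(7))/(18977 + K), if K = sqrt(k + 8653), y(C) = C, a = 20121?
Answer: -12158810657931/7245931782995 + 31843*sqrt(3503207228694)/7245931782995 ≈ -1.6698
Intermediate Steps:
k = 1/20121 ≈ 4.9699e-5
K = sqrt(3503207228694)/20121 (K = sqrt(1/20121 + 8653) = sqrt(174107014/20121) = sqrt(3503207228694)/20121 ≈ 93.021)
(-31850 + y(7))/(18977 + K) = (-31850 + 7)/(18977 + sqrt(3503207228694)/20121) = -31843/(18977 + sqrt(3503207228694)/20121)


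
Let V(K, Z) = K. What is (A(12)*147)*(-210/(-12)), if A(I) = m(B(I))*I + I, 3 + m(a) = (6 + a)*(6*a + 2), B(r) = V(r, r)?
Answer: 41057100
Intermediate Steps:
B(r) = r
m(a) = -3 + (2 + 6*a)*(6 + a) (m(a) = -3 + (6 + a)*(6*a + 2) = -3 + (6 + a)*(2 + 6*a) = -3 + (2 + 6*a)*(6 + a))
A(I) = I + I*(9 + 6*I² + 38*I) (A(I) = (9 + 6*I² + 38*I)*I + I = I*(9 + 6*I² + 38*I) + I = I + I*(9 + 6*I² + 38*I))
(A(12)*147)*(-210/(-12)) = ((2*12*(5 + 3*12² + 19*12))*147)*(-210/(-12)) = ((2*12*(5 + 3*144 + 228))*147)*(-210*(-1/12)) = ((2*12*(5 + 432 + 228))*147)*(35/2) = ((2*12*665)*147)*(35/2) = (15960*147)*(35/2) = 2346120*(35/2) = 41057100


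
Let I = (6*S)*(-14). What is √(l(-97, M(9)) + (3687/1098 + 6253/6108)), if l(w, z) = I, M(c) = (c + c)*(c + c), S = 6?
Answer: 3*I*√214067672039/62098 ≈ 22.352*I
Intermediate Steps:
M(c) = 4*c² (M(c) = (2*c)*(2*c) = 4*c²)
I = -504 (I = (6*6)*(-14) = 36*(-14) = -504)
l(w, z) = -504
√(l(-97, M(9)) + (3687/1098 + 6253/6108)) = √(-504 + (3687/1098 + 6253/6108)) = √(-504 + (3687*(1/1098) + 6253*(1/6108))) = √(-504 + (1229/366 + 6253/6108)) = √(-504 + 544185/124196) = √(-62050599/124196) = 3*I*√214067672039/62098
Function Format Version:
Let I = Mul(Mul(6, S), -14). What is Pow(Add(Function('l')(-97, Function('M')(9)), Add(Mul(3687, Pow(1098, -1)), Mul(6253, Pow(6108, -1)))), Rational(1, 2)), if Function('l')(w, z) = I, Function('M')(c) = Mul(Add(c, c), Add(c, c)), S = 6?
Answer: Mul(Rational(3, 62098), I, Pow(214067672039, Rational(1, 2))) ≈ Mul(22.352, I)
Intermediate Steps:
Function('M')(c) = Mul(4, Pow(c, 2)) (Function('M')(c) = Mul(Mul(2, c), Mul(2, c)) = Mul(4, Pow(c, 2)))
I = -504 (I = Mul(Mul(6, 6), -14) = Mul(36, -14) = -504)
Function('l')(w, z) = -504
Pow(Add(Function('l')(-97, Function('M')(9)), Add(Mul(3687, Pow(1098, -1)), Mul(6253, Pow(6108, -1)))), Rational(1, 2)) = Pow(Add(-504, Add(Mul(3687, Pow(1098, -1)), Mul(6253, Pow(6108, -1)))), Rational(1, 2)) = Pow(Add(-504, Add(Mul(3687, Rational(1, 1098)), Mul(6253, Rational(1, 6108)))), Rational(1, 2)) = Pow(Add(-504, Add(Rational(1229, 366), Rational(6253, 6108))), Rational(1, 2)) = Pow(Add(-504, Rational(544185, 124196)), Rational(1, 2)) = Pow(Rational(-62050599, 124196), Rational(1, 2)) = Mul(Rational(3, 62098), I, Pow(214067672039, Rational(1, 2)))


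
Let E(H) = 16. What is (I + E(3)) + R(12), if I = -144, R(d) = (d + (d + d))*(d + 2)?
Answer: 376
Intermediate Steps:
R(d) = 3*d*(2 + d) (R(d) = (d + 2*d)*(2 + d) = (3*d)*(2 + d) = 3*d*(2 + d))
(I + E(3)) + R(12) = (-144 + 16) + 3*12*(2 + 12) = -128 + 3*12*14 = -128 + 504 = 376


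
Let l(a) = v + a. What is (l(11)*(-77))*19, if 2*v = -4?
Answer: -13167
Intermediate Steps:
v = -2 (v = (½)*(-4) = -2)
l(a) = -2 + a
(l(11)*(-77))*19 = ((-2 + 11)*(-77))*19 = (9*(-77))*19 = -693*19 = -13167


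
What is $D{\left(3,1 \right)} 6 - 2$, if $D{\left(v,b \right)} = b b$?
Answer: $4$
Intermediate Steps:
$D{\left(v,b \right)} = b^{2}$
$D{\left(3,1 \right)} 6 - 2 = 1^{2} \cdot 6 - 2 = 1 \cdot 6 - 2 = 6 - 2 = 4$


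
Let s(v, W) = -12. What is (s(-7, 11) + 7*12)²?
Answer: 5184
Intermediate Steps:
(s(-7, 11) + 7*12)² = (-12 + 7*12)² = (-12 + 84)² = 72² = 5184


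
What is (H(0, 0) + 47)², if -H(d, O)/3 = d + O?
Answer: 2209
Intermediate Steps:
H(d, O) = -3*O - 3*d (H(d, O) = -3*(d + O) = -3*(O + d) = -3*O - 3*d)
(H(0, 0) + 47)² = ((-3*0 - 3*0) + 47)² = ((0 + 0) + 47)² = (0 + 47)² = 47² = 2209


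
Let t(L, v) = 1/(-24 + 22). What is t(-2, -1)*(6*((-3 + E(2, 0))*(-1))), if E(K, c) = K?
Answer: -3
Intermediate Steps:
t(L, v) = -½ (t(L, v) = 1/(-2) = -½)
t(-2, -1)*(6*((-3 + E(2, 0))*(-1))) = -3*(-3 + 2)*(-1) = -3*(-1*(-1)) = -3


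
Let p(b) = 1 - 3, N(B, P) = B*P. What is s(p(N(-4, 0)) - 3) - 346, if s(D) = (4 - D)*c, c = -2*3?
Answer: -400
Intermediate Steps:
c = -6
p(b) = -2
s(D) = -24 + 6*D (s(D) = (4 - D)*(-6) = -24 + 6*D)
s(p(N(-4, 0)) - 3) - 346 = (-24 + 6*(-2 - 3)) - 346 = (-24 + 6*(-5)) - 346 = (-24 - 30) - 346 = -54 - 346 = -400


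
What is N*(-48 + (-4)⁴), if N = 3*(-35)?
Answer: -21840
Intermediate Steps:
N = -105
N*(-48 + (-4)⁴) = -105*(-48 + (-4)⁴) = -105*(-48 + 256) = -105*208 = -21840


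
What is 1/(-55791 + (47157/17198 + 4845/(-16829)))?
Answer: -289425142/16146607816479 ≈ -1.7925e-5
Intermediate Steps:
1/(-55791 + (47157/17198 + 4845/(-16829))) = 1/(-55791 + (47157*(1/17198) + 4845*(-1/16829))) = 1/(-55791 + (47157/17198 - 4845/16829)) = 1/(-55791 + 710280843/289425142) = 1/(-16146607816479/289425142) = -289425142/16146607816479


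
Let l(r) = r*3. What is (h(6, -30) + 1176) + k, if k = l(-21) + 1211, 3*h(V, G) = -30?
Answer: 2314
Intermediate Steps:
h(V, G) = -10 (h(V, G) = (1/3)*(-30) = -10)
l(r) = 3*r
k = 1148 (k = 3*(-21) + 1211 = -63 + 1211 = 1148)
(h(6, -30) + 1176) + k = (-10 + 1176) + 1148 = 1166 + 1148 = 2314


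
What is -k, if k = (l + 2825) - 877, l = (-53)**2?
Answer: -4757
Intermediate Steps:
l = 2809
k = 4757 (k = (2809 + 2825) - 877 = 5634 - 877 = 4757)
-k = -1*4757 = -4757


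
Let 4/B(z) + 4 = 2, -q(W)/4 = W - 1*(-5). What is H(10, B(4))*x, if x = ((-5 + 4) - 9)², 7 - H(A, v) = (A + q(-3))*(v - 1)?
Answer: 1300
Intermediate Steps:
q(W) = -20 - 4*W (q(W) = -4*(W - 1*(-5)) = -4*(W + 5) = -4*(5 + W) = -20 - 4*W)
B(z) = -2 (B(z) = 4/(-4 + 2) = 4/(-2) = 4*(-½) = -2)
H(A, v) = 7 - (-1 + v)*(-8 + A) (H(A, v) = 7 - (A + (-20 - 4*(-3)))*(v - 1) = 7 - (A + (-20 + 12))*(-1 + v) = 7 - (A - 8)*(-1 + v) = 7 - (-8 + A)*(-1 + v) = 7 - (-1 + v)*(-8 + A))
x = 100 (x = (-1 - 9)² = (-10)² = 100)
H(10, B(4))*x = (-1 + 10 + 8*(-2) - 1*10*(-2))*100 = (-1 + 10 - 16 + 20)*100 = 13*100 = 1300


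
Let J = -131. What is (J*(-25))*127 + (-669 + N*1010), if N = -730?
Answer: -322044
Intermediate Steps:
(J*(-25))*127 + (-669 + N*1010) = -131*(-25)*127 + (-669 - 730*1010) = 3275*127 + (-669 - 737300) = 415925 - 737969 = -322044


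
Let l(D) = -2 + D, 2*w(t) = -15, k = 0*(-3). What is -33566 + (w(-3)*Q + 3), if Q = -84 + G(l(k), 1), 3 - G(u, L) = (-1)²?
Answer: -32948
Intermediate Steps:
k = 0
w(t) = -15/2 (w(t) = (½)*(-15) = -15/2)
G(u, L) = 2 (G(u, L) = 3 - 1*(-1)² = 3 - 1*1 = 3 - 1 = 2)
Q = -82 (Q = -84 + 2 = -82)
-33566 + (w(-3)*Q + 3) = -33566 + (-15/2*(-82) + 3) = -33566 + (615 + 3) = -33566 + 618 = -32948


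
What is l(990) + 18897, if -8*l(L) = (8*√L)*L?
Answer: 18897 - 2970*√110 ≈ -12253.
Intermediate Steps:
l(L) = -L^(3/2) (l(L) = -8*√L*L/8 = -L^(3/2))
l(990) + 18897 = -990^(3/2) + 18897 = -2970*√110 + 18897 = 18897 - 2970*√110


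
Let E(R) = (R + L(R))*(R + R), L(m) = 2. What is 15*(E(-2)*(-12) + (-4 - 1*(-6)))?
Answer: 30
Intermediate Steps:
E(R) = 2*R*(2 + R) (E(R) = (R + 2)*(R + R) = (2 + R)*(2*R) = 2*R*(2 + R))
15*(E(-2)*(-12) + (-4 - 1*(-6))) = 15*((2*(-2)*(2 - 2))*(-12) + (-4 - 1*(-6))) = 15*((2*(-2)*0)*(-12) + (-4 + 6)) = 15*(0*(-12) + 2) = 15*(0 + 2) = 15*2 = 30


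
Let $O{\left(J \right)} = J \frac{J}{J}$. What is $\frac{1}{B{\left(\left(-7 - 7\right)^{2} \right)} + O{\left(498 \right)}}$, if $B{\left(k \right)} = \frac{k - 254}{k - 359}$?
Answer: $\frac{163}{81232} \approx 0.0020066$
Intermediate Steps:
$O{\left(J \right)} = J$ ($O{\left(J \right)} = J 1 = J$)
$B{\left(k \right)} = \frac{-254 + k}{-359 + k}$
$\frac{1}{B{\left(\left(-7 - 7\right)^{2} \right)} + O{\left(498 \right)}} = \frac{1}{\frac{-254 + \left(-7 - 7\right)^{2}}{-359 + \left(-7 - 7\right)^{2}} + 498} = \frac{1}{\frac{-254 + \left(-14\right)^{2}}{-359 + \left(-14\right)^{2}} + 498} = \frac{1}{\frac{-254 + 196}{-359 + 196} + 498} = \frac{1}{\frac{1}{-163} \left(-58\right) + 498} = \frac{1}{\left(- \frac{1}{163}\right) \left(-58\right) + 498} = \frac{1}{\frac{58}{163} + 498} = \frac{1}{\frac{81232}{163}} = \frac{163}{81232}$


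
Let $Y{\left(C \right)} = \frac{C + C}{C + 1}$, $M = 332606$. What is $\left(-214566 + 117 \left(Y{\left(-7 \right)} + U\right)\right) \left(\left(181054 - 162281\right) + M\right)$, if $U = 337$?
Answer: $-61443537456$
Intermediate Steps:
$Y{\left(C \right)} = \frac{2 C}{1 + C}$
$\left(-214566 + 117 \left(Y{\left(-7 \right)} + U\right)\right) \left(\left(181054 - 162281\right) + M\right) = \left(-214566 + 117 \left(2 \left(-7\right) \frac{1}{1 - 7} + 337\right)\right) \left(\left(181054 - 162281\right) + 332606\right) = \left(-214566 + 117 \left(2 \left(-7\right) \frac{1}{-6} + 337\right)\right) \left(18773 + 332606\right) = \left(-214566 + 117 \left(2 \left(-7\right) \left(- \frac{1}{6}\right) + 337\right)\right) 351379 = \left(-214566 + 117 \left(\frac{7}{3} + 337\right)\right) 351379 = \left(-214566 + 117 \cdot \frac{1018}{3}\right) 351379 = \left(-214566 + 39702\right) 351379 = \left(-174864\right) 351379 = -61443537456$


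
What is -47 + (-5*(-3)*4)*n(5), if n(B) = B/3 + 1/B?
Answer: 65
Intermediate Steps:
n(B) = 1/B + B/3 (n(B) = B*(⅓) + 1/B = B/3 + 1/B = 1/B + B/3)
-47 + (-5*(-3)*4)*n(5) = -47 + (-5*(-3)*4)*(1/5 + (⅓)*5) = -47 + (15*4)*(⅕ + 5/3) = -47 + 60*(28/15) = -47 + 112 = 65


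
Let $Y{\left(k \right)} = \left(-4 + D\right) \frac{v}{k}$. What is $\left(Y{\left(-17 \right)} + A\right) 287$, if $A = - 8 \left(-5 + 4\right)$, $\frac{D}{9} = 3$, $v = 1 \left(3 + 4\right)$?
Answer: $- \frac{7175}{17} \approx -422.06$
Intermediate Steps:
$v = 7$ ($v = 1 \cdot 7 = 7$)
$D = 27$ ($D = 9 \cdot 3 = 27$)
$Y{\left(k \right)} = \frac{161}{k}$ ($Y{\left(k \right)} = \left(-4 + 27\right) \frac{7}{k} = 23 \frac{7}{k} = \frac{161}{k}$)
$A = 8$ ($A = \left(-8\right) \left(-1\right) = 8$)
$\left(Y{\left(-17 \right)} + A\right) 287 = \left(\frac{161}{-17} + 8\right) 287 = \left(161 \left(- \frac{1}{17}\right) + 8\right) 287 = \left(- \frac{161}{17} + 8\right) 287 = \left(- \frac{25}{17}\right) 287 = - \frac{7175}{17}$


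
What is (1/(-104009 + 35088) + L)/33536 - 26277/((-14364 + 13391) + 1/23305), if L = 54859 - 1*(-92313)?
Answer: 137119461895227597/4367606598706432 ≈ 31.395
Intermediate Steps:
L = 147172 (L = 54859 + 92313 = 147172)
(1/(-104009 + 35088) + L)/33536 - 26277/((-14364 + 13391) + 1/23305) = (1/(-104009 + 35088) + 147172)/33536 - 26277/((-14364 + 13391) + 1/23305) = (1/(-68921) + 147172)*(1/33536) - 26277/(-973 + 1/23305) = (-1/68921 + 147172)*(1/33536) - 26277/(-22675764/23305) = (10143241411/68921)*(1/33536) - 26277*(-23305/22675764) = 10143241411/2311334656 + 204128495/7558588 = 137119461895227597/4367606598706432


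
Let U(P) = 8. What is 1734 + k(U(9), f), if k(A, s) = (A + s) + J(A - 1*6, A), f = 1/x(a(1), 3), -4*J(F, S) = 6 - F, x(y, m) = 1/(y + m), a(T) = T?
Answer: 1745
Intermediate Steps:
x(y, m) = 1/(m + y)
J(F, S) = -3/2 + F/4 (J(F, S) = -(6 - F)/4 = -3/2 + F/4)
f = 4 (f = 1/(1/(3 + 1)) = 1/(1/4) = 4)
k(A, s) = -3 + s + 5*A/4 (k(A, s) = (A + s) + (-3/2 + (A - 1*6)/4) = (A + s) + (-3/2 + (A - 6)/4) = (A + s) + (-3/2 + (-6 + A)/4) = (A + s) + (-3/2 + (-3/2 + A/4)) = (A + s) + (-3 + A/4) = -3 + s + 5*A/4)
1734 + k(U(9), f) = 1734 + (-3 + 4 + (5/4)*8) = 1734 + (-3 + 4 + 10) = 1734 + 11 = 1745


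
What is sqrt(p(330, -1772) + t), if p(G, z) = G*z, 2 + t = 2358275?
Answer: 3*sqrt(197057) ≈ 1331.7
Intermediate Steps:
t = 2358273 (t = -2 + 2358275 = 2358273)
sqrt(p(330, -1772) + t) = sqrt(330*(-1772) + 2358273) = sqrt(-584760 + 2358273) = sqrt(1773513) = 3*sqrt(197057)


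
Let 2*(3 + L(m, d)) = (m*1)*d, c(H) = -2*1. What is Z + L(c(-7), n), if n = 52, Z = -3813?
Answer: -3868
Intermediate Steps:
c(H) = -2
L(m, d) = -3 + d*m/2 (L(m, d) = -3 + ((m*1)*d)/2 = -3 + (m*d)/2 = -3 + (d*m)/2 = -3 + d*m/2)
Z + L(c(-7), n) = -3813 + (-3 + (½)*52*(-2)) = -3813 + (-3 - 52) = -3813 - 55 = -3868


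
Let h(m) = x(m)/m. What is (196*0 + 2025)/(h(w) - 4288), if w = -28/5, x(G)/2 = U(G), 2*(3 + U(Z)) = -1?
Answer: -8100/17147 ≈ -0.47239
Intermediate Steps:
U(Z) = -7/2 (U(Z) = -3 + (½)*(-1) = -3 - ½ = -7/2)
x(G) = -7 (x(G) = 2*(-7/2) = -7)
w = -28/5 (w = -28*⅕ = -28/5 ≈ -5.6000)
h(m) = -7/m
(196*0 + 2025)/(h(w) - 4288) = (196*0 + 2025)/(-7/(-28/5) - 4288) = (0 + 2025)/(-7*(-5/28) - 4288) = 2025/(5/4 - 4288) = 2025/(-17147/4) = 2025*(-4/17147) = -8100/17147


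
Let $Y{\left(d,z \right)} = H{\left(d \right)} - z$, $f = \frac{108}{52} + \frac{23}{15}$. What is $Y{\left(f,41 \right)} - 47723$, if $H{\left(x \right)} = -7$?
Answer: $-47771$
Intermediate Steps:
$f = \frac{704}{195}$ ($f = 108 \cdot \frac{1}{52} + 23 \cdot \frac{1}{15} = \frac{27}{13} + \frac{23}{15} = \frac{704}{195} \approx 3.6103$)
$Y{\left(d,z \right)} = -7 - z$
$Y{\left(f,41 \right)} - 47723 = \left(-7 - 41\right) - 47723 = -48 - 47723 = -47771$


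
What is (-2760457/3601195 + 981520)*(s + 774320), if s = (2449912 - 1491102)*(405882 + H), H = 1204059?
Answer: 83941133512285491589566/55403 ≈ 1.5151e+18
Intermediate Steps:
s = 1543627530210 (s = (2449912 - 1491102)*(405882 + 1204059) = 958810*1609941 = 1543627530210)
(-2760457/3601195 + 981520)*(s + 774320) = (-2760457/3601195 + 981520)*(1543627530210 + 774320) = (-2760457*1/3601195 + 981520)*1543628304530 = (-2760457/3601195 + 981520)*1543628304530 = (3534642155943/3601195)*1543628304530 = 83941133512285491589566/55403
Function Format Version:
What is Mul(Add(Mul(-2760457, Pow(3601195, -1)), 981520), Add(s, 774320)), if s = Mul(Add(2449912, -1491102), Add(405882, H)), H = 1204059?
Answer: Rational(83941133512285491589566, 55403) ≈ 1.5151e+18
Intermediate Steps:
s = 1543627530210 (s = Mul(Add(2449912, -1491102), Add(405882, 1204059)) = Mul(958810, 1609941) = 1543627530210)
Mul(Add(Mul(-2760457, Pow(3601195, -1)), 981520), Add(s, 774320)) = Mul(Add(Mul(-2760457, Pow(3601195, -1)), 981520), Add(1543627530210, 774320)) = Mul(Add(Mul(-2760457, Rational(1, 3601195)), 981520), 1543628304530) = Mul(Add(Rational(-2760457, 3601195), 981520), 1543628304530) = Mul(Rational(3534642155943, 3601195), 1543628304530) = Rational(83941133512285491589566, 55403)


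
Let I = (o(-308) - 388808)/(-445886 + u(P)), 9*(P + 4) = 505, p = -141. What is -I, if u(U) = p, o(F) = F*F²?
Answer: -29606920/446027 ≈ -66.379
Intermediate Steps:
P = 469/9 (P = -4 + (⅑)*505 = -4 + 505/9 = 469/9 ≈ 52.111)
o(F) = F³
u(U) = -141
I = 29606920/446027 (I = ((-308)³ - 388808)/(-445886 - 141) = (-29218112 - 388808)/(-446027) = -29606920*(-1/446027) = 29606920/446027 ≈ 66.379)
-I = -1*29606920/446027 = -29606920/446027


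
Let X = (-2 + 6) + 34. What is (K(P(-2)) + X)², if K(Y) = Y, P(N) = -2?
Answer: 1296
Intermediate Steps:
X = 38 (X = 4 + 34 = 38)
(K(P(-2)) + X)² = (-2 + 38)² = 36² = 1296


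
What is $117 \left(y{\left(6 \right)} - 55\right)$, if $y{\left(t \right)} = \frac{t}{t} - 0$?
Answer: $-6318$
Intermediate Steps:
$y{\left(t \right)} = 1$ ($y{\left(t \right)} = 1 + 0 = 1$)
$117 \left(y{\left(6 \right)} - 55\right) = 117 \left(1 - 55\right) = 117 \left(-54\right) = -6318$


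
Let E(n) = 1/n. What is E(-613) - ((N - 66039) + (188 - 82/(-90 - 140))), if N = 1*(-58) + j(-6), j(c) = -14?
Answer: 4647216637/70495 ≈ 65923.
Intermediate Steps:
N = -72 (N = 1*(-58) - 14 = -58 - 14 = -72)
E(-613) - ((N - 66039) + (188 - 82/(-90 - 140))) = 1/(-613) - ((-72 - 66039) + (188 - 82/(-90 - 140))) = -1/613 - (-66111 + (188 - 82/(-230))) = -1/613 - (-66111 + (188 - 82*(-1/230))) = -1/613 - (-66111 + (188 + 41/115)) = -1/613 - (-66111 + 21661/115) = -1/613 - 1*(-7581104/115) = -1/613 + 7581104/115 = 4647216637/70495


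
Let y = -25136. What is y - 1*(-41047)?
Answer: 15911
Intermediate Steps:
y - 1*(-41047) = -25136 - 1*(-41047) = -25136 + 41047 = 15911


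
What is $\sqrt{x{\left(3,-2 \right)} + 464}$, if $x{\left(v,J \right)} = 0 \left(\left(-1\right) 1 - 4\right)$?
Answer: $4 \sqrt{29} \approx 21.541$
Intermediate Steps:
$x{\left(v,J \right)} = 0$ ($x{\left(v,J \right)} = 0 \left(-1 - 4\right) = 0 \left(-5\right) = 0$)
$\sqrt{x{\left(3,-2 \right)} + 464} = \sqrt{0 + 464} = \sqrt{464} = 4 \sqrt{29}$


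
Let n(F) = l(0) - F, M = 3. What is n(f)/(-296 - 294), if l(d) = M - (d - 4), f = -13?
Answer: -2/59 ≈ -0.033898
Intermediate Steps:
l(d) = 7 - d (l(d) = 3 - (d - 4) = 3 - (-4 + d) = 3 + (4 - d) = 7 - d)
n(F) = 7 - F (n(F) = (7 - 1*0) - F = (7 + 0) - F = 7 - F)
n(f)/(-296 - 294) = (7 - 1*(-13))/(-296 - 294) = (7 + 13)/(-590) = 20*(-1/590) = -2/59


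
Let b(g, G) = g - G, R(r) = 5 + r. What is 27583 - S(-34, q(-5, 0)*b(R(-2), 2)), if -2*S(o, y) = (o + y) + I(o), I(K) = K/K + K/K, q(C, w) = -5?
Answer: 55129/2 ≈ 27565.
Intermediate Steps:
I(K) = 2 (I(K) = 1 + 1 = 2)
S(o, y) = -1 - o/2 - y/2 (S(o, y) = -((o + y) + 2)/2 = -(2 + o + y)/2 = -1 - o/2 - y/2)
27583 - S(-34, q(-5, 0)*b(R(-2), 2)) = 27583 - (-1 - 1/2*(-34) - (-5)*((5 - 2) - 1*2)/2) = 27583 - (-1 + 17 - (-5)*(3 - 2)/2) = 27583 - (-1 + 17 - (-5)/2) = 27583 - (-1 + 17 - 1/2*(-5)) = 27583 - (-1 + 17 + 5/2) = 27583 - 1*37/2 = 27583 - 37/2 = 55129/2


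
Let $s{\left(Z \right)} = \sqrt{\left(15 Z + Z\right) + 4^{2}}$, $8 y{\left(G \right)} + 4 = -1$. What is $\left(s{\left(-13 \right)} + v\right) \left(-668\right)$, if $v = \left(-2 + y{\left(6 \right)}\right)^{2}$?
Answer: $- \frac{73647}{16} - 5344 i \sqrt{3} \approx -4602.9 - 9256.1 i$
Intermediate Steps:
$y{\left(G \right)} = - \frac{5}{8}$ ($y{\left(G \right)} = - \frac{1}{2} + \frac{1}{8} \left(-1\right) = - \frac{1}{2} - \frac{1}{8} = - \frac{5}{8}$)
$v = \frac{441}{64}$ ($v = \left(-2 - \frac{5}{8}\right)^{2} = \left(- \frac{21}{8}\right)^{2} = \frac{441}{64} \approx 6.8906$)
$s{\left(Z \right)} = \sqrt{16 + 16 Z}$ ($s{\left(Z \right)} = \sqrt{16 Z + 16} = \sqrt{16 + 16 Z}$)
$\left(s{\left(-13 \right)} + v\right) \left(-668\right) = \left(4 \sqrt{1 - 13} + \frac{441}{64}\right) \left(-668\right) = \left(4 \sqrt{-12} + \frac{441}{64}\right) \left(-668\right) = \left(4 \cdot 2 i \sqrt{3} + \frac{441}{64}\right) \left(-668\right) = \left(8 i \sqrt{3} + \frac{441}{64}\right) \left(-668\right) = \left(\frac{441}{64} + 8 i \sqrt{3}\right) \left(-668\right) = - \frac{73647}{16} - 5344 i \sqrt{3}$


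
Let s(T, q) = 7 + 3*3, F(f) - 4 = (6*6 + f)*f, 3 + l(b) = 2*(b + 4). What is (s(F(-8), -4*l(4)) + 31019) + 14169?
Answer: 45204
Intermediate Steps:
l(b) = 5 + 2*b (l(b) = -3 + 2*(b + 4) = -3 + 2*(4 + b) = -3 + (8 + 2*b) = 5 + 2*b)
F(f) = 4 + f*(36 + f) (F(f) = 4 + (6*6 + f)*f = 4 + (36 + f)*f = 4 + f*(36 + f))
s(T, q) = 16 (s(T, q) = 7 + 9 = 16)
(s(F(-8), -4*l(4)) + 31019) + 14169 = (16 + 31019) + 14169 = 31035 + 14169 = 45204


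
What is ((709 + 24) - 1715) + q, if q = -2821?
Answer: -3803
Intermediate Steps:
((709 + 24) - 1715) + q = ((709 + 24) - 1715) - 2821 = (733 - 1715) - 2821 = -982 - 2821 = -3803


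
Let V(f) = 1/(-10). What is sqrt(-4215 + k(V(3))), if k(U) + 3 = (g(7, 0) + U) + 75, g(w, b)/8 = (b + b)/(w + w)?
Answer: I*sqrt(414310)/10 ≈ 64.367*I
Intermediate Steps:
V(f) = -1/10
g(w, b) = 8*b/w (g(w, b) = 8*((b + b)/(w + w)) = 8*((2*b)/((2*w))) = 8*((2*b)*(1/(2*w))) = 8*(b/w) = 8*b/w)
k(U) = 72 + U (k(U) = -3 + ((8*0/7 + U) + 75) = -3 + ((8*0*(1/7) + U) + 75) = -3 + ((0 + U) + 75) = -3 + (U + 75) = -3 + (75 + U) = 72 + U)
sqrt(-4215 + k(V(3))) = sqrt(-4215 + (72 - 1/10)) = sqrt(-4215 + 719/10) = sqrt(-41431/10) = I*sqrt(414310)/10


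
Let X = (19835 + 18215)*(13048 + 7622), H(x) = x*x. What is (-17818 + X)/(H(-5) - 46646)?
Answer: -786475682/46621 ≈ -16870.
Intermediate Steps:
H(x) = x**2
X = 786493500 (X = 38050*20670 = 786493500)
(-17818 + X)/(H(-5) - 46646) = (-17818 + 786493500)/((-5)**2 - 46646) = 786475682/(25 - 46646) = 786475682/(-46621) = 786475682*(-1/46621) = -786475682/46621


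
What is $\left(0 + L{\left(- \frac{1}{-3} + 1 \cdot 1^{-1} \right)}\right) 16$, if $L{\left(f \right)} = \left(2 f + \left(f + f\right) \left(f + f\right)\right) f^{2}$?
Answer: $\frac{22528}{81} \approx 278.12$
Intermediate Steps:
$L{\left(f \right)} = f^{2} \left(2 f + 4 f^{2}\right)$ ($L{\left(f \right)} = \left(2 f + 2 f 2 f\right) f^{2} = \left(2 f + 4 f^{2}\right) f^{2} = f^{2} \left(2 f + 4 f^{2}\right)$)
$\left(0 + L{\left(- \frac{1}{-3} + 1 \cdot 1^{-1} \right)}\right) 16 = \left(0 + \left(- \frac{1}{-3} + 1 \cdot 1^{-1}\right)^{3} \left(2 + 4 \left(- \frac{1}{-3} + 1 \cdot 1^{-1}\right)\right)\right) 16 = \left(0 + \left(\left(-1\right) \left(- \frac{1}{3}\right) + 1 \cdot 1\right)^{3} \left(2 + 4 \left(\left(-1\right) \left(- \frac{1}{3}\right) + 1 \cdot 1\right)\right)\right) 16 = \left(0 + \left(\frac{1}{3} + 1\right)^{3} \left(2 + 4 \left(\frac{1}{3} + 1\right)\right)\right) 16 = \left(0 + \left(\frac{4}{3}\right)^{3} \left(2 + 4 \cdot \frac{4}{3}\right)\right) 16 = \left(0 + \frac{64 \left(2 + \frac{16}{3}\right)}{27}\right) 16 = \left(0 + \frac{64}{27} \cdot \frac{22}{3}\right) 16 = \left(0 + \frac{1408}{81}\right) 16 = \frac{1408}{81} \cdot 16 = \frac{22528}{81}$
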